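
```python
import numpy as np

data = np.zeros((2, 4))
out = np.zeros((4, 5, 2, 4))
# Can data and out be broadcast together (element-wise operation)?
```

Yes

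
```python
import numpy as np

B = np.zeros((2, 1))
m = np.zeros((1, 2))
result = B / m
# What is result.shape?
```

(2, 2)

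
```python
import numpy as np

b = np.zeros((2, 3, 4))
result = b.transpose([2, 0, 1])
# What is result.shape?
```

(4, 2, 3)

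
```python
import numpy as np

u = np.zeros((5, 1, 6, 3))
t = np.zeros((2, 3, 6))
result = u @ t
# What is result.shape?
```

(5, 2, 6, 6)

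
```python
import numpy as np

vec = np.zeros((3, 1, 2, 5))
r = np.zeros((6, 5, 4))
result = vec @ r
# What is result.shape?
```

(3, 6, 2, 4)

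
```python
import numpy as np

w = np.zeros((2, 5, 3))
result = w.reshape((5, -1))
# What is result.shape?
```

(5, 6)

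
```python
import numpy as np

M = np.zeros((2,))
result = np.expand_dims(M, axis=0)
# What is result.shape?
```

(1, 2)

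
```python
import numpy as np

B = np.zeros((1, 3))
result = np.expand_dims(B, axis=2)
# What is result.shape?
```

(1, 3, 1)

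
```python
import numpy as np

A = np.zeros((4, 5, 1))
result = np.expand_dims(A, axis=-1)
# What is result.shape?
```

(4, 5, 1, 1)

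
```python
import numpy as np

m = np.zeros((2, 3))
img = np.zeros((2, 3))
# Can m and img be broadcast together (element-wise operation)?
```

Yes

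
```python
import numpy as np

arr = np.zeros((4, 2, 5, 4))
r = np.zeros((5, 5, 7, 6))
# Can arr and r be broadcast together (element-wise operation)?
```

No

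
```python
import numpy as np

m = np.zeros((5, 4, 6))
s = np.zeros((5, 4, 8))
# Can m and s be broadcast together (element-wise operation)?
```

No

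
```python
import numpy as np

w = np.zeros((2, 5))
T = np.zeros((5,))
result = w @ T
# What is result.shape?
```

(2,)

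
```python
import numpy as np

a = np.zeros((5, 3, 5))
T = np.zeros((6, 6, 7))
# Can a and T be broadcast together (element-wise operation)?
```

No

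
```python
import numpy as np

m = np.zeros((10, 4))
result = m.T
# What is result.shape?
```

(4, 10)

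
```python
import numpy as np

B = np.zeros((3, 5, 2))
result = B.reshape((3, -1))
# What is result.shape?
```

(3, 10)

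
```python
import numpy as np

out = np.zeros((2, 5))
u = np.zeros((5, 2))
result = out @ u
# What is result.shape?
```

(2, 2)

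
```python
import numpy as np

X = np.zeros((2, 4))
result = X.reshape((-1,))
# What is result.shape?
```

(8,)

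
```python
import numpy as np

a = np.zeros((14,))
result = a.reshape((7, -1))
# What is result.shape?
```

(7, 2)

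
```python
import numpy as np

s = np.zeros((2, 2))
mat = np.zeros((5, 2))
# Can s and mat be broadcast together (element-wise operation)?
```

No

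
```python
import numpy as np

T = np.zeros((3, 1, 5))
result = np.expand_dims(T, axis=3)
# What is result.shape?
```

(3, 1, 5, 1)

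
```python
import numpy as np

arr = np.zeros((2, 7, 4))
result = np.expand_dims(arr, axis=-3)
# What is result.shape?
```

(2, 1, 7, 4)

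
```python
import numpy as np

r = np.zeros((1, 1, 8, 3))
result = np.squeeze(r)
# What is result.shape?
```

(8, 3)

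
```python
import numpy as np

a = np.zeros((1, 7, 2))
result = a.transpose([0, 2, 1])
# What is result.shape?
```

(1, 2, 7)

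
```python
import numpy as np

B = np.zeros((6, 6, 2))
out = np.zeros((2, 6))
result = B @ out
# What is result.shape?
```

(6, 6, 6)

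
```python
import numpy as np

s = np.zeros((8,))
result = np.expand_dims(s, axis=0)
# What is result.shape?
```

(1, 8)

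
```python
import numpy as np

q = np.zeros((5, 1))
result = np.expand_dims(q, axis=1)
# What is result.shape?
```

(5, 1, 1)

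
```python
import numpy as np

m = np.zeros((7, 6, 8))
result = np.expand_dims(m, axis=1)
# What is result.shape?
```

(7, 1, 6, 8)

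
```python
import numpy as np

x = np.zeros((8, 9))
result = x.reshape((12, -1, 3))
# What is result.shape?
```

(12, 2, 3)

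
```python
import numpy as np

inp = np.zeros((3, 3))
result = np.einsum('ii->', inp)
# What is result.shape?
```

()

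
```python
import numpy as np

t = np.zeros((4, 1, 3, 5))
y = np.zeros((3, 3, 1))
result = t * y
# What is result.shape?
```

(4, 3, 3, 5)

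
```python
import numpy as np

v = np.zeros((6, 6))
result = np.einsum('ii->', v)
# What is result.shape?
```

()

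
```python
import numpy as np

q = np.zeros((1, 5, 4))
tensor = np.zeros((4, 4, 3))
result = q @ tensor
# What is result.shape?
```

(4, 5, 3)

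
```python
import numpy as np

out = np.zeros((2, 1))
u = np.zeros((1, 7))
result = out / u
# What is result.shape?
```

(2, 7)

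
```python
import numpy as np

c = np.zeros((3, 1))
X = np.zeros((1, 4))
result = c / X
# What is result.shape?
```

(3, 4)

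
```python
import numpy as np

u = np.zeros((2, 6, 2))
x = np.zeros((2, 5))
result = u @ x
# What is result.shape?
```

(2, 6, 5)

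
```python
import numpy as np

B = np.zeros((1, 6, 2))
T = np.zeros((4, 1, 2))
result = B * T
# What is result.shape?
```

(4, 6, 2)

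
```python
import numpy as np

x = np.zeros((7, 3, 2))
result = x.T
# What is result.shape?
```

(2, 3, 7)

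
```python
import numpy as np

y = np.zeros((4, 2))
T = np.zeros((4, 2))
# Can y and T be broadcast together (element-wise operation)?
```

Yes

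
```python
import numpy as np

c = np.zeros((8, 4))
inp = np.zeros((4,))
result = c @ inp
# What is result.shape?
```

(8,)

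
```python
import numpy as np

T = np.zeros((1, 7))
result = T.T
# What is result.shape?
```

(7, 1)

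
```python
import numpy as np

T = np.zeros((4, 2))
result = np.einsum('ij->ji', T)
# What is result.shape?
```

(2, 4)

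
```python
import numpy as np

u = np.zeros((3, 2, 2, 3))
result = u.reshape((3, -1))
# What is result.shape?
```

(3, 12)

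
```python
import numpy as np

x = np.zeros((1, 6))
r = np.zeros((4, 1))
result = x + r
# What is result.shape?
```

(4, 6)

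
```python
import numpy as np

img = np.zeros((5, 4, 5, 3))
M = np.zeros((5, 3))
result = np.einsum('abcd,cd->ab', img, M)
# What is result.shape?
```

(5, 4)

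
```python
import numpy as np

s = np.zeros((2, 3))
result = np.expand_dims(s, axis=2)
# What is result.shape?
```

(2, 3, 1)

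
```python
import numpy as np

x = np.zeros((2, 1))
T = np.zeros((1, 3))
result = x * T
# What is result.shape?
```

(2, 3)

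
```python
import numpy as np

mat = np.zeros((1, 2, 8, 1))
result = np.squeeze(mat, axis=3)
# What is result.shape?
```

(1, 2, 8)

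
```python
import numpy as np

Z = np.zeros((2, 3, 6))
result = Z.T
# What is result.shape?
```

(6, 3, 2)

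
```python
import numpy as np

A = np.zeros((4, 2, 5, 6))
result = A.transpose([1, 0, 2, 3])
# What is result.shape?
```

(2, 4, 5, 6)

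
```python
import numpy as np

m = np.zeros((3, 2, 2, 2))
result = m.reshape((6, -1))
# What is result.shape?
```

(6, 4)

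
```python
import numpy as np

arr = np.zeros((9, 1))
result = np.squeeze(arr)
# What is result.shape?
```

(9,)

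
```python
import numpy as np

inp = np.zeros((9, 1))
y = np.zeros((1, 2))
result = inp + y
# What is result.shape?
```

(9, 2)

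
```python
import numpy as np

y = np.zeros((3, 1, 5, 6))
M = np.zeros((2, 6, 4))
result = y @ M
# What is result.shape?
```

(3, 2, 5, 4)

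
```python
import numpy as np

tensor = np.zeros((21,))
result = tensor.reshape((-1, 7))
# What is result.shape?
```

(3, 7)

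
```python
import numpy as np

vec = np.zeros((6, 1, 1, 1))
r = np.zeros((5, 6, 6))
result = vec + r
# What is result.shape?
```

(6, 5, 6, 6)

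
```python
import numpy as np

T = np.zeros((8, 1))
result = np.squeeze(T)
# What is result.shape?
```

(8,)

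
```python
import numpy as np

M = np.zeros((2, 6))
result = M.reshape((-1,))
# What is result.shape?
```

(12,)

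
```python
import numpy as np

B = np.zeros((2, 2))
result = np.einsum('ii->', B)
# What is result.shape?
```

()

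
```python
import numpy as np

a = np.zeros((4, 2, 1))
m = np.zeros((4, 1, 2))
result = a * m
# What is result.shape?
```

(4, 2, 2)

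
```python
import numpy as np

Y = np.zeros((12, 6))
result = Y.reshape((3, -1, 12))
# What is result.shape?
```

(3, 2, 12)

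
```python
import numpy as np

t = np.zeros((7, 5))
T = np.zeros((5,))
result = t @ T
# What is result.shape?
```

(7,)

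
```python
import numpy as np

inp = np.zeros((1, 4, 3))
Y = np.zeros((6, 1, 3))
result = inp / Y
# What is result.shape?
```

(6, 4, 3)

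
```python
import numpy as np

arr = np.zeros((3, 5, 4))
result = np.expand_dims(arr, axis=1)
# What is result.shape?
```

(3, 1, 5, 4)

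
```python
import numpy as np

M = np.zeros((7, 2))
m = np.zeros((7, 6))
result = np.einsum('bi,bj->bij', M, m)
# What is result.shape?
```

(7, 2, 6)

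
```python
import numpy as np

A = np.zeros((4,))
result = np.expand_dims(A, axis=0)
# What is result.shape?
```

(1, 4)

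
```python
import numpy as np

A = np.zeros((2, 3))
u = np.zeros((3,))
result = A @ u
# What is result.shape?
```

(2,)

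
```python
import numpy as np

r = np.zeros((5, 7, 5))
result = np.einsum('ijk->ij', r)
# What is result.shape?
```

(5, 7)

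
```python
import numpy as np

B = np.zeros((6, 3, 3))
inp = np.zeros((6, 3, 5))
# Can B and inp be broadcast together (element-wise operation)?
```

No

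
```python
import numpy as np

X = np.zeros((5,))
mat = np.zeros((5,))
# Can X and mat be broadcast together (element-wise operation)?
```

Yes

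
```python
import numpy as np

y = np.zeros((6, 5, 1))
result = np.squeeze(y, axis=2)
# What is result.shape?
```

(6, 5)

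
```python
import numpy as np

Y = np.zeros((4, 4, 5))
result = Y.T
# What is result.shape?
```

(5, 4, 4)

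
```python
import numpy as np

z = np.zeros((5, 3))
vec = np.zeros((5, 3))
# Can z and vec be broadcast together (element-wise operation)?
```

Yes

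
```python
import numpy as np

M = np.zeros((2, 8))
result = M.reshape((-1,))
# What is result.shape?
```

(16,)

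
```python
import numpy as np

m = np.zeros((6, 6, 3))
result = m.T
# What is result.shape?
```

(3, 6, 6)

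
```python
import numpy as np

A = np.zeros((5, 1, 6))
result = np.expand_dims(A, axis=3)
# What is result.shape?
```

(5, 1, 6, 1)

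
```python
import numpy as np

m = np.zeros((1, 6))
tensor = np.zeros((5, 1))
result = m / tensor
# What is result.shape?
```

(5, 6)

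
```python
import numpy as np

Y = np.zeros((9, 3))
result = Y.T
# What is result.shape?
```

(3, 9)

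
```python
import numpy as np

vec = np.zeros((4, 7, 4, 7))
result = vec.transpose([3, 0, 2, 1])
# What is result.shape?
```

(7, 4, 4, 7)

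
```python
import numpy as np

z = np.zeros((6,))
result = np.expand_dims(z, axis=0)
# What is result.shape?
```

(1, 6)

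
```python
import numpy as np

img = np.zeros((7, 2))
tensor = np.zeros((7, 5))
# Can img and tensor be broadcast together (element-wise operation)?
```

No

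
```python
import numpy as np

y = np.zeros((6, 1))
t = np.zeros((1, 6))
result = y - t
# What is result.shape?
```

(6, 6)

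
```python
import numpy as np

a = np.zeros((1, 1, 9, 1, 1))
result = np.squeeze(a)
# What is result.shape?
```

(9,)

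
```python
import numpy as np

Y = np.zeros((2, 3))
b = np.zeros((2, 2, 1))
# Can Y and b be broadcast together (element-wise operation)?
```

Yes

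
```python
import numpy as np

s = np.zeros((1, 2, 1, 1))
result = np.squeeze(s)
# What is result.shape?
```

(2,)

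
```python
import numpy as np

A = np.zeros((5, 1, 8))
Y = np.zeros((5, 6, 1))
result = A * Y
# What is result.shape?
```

(5, 6, 8)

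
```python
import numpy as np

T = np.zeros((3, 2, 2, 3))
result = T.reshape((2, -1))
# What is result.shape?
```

(2, 18)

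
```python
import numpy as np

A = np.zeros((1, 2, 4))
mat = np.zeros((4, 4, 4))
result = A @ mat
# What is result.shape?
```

(4, 2, 4)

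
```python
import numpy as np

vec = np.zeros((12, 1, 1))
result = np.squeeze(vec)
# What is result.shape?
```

(12,)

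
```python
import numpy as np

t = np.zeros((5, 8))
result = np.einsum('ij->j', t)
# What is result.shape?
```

(8,)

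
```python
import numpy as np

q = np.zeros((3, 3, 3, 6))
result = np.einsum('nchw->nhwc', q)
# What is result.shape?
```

(3, 3, 6, 3)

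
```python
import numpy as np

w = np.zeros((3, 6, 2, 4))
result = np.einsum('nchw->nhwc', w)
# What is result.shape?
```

(3, 2, 4, 6)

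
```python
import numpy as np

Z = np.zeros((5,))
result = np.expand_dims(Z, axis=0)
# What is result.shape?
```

(1, 5)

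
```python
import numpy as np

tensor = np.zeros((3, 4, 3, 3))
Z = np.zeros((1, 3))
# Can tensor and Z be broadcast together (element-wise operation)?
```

Yes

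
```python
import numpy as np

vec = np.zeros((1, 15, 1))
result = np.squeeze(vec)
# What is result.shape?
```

(15,)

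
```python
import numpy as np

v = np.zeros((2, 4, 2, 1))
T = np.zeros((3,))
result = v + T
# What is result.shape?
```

(2, 4, 2, 3)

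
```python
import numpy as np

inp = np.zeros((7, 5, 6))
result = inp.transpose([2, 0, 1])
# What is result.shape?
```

(6, 7, 5)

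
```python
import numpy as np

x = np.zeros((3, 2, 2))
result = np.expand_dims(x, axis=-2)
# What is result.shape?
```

(3, 2, 1, 2)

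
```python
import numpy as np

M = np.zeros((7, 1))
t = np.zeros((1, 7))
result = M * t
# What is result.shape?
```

(7, 7)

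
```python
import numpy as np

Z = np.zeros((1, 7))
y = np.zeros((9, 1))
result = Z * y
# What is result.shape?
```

(9, 7)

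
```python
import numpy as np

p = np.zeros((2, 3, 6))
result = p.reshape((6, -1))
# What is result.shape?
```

(6, 6)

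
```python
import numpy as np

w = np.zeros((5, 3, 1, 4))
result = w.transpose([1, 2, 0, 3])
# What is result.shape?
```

(3, 1, 5, 4)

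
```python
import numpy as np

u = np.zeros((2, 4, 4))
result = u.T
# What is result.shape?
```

(4, 4, 2)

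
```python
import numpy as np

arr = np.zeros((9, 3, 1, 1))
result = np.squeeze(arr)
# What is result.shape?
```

(9, 3)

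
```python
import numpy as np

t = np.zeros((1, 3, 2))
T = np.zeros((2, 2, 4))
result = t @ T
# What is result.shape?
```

(2, 3, 4)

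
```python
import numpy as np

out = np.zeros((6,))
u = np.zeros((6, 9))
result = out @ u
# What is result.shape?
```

(9,)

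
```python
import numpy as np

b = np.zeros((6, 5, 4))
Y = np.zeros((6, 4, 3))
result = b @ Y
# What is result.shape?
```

(6, 5, 3)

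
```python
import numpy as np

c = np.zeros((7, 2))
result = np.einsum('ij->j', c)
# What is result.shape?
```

(2,)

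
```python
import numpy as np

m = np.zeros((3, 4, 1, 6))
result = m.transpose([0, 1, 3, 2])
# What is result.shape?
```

(3, 4, 6, 1)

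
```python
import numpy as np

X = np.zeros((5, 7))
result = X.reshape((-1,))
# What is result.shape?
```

(35,)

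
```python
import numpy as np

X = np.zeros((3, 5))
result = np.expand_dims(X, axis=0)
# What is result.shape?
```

(1, 3, 5)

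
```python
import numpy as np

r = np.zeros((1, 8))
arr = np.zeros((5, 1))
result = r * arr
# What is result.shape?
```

(5, 8)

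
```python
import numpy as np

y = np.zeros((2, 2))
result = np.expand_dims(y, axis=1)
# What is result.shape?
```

(2, 1, 2)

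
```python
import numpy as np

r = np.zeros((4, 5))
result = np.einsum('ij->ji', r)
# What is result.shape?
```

(5, 4)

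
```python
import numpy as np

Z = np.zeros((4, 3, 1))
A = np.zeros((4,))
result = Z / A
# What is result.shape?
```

(4, 3, 4)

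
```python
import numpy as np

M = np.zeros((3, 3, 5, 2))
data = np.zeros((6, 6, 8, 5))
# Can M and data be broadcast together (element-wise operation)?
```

No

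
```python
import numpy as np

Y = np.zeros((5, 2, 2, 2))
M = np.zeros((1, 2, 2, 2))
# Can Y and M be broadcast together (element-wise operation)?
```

Yes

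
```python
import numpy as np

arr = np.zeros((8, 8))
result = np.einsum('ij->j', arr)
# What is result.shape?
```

(8,)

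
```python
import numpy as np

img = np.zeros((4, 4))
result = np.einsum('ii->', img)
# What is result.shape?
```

()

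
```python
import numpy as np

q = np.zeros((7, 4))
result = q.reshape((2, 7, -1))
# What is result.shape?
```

(2, 7, 2)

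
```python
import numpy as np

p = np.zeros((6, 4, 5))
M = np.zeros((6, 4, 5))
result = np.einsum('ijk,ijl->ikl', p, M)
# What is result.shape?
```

(6, 5, 5)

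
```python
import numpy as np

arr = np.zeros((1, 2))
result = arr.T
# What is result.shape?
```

(2, 1)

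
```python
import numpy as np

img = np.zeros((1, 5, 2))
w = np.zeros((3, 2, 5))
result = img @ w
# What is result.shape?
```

(3, 5, 5)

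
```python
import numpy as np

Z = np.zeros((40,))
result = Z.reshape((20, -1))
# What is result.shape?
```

(20, 2)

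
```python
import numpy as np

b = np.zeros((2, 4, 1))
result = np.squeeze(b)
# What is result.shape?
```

(2, 4)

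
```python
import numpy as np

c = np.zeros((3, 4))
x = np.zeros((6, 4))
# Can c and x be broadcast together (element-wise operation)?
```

No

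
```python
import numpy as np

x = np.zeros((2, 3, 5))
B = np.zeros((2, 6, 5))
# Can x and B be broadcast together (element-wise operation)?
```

No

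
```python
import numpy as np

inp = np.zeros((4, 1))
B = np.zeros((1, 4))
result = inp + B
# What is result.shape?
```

(4, 4)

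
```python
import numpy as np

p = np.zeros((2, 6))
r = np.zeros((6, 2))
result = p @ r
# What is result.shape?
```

(2, 2)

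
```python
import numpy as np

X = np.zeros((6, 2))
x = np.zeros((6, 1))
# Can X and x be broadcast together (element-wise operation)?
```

Yes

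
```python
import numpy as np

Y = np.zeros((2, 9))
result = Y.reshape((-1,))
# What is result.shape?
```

(18,)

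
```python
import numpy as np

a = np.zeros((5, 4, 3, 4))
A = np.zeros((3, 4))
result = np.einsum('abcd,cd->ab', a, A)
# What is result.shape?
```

(5, 4)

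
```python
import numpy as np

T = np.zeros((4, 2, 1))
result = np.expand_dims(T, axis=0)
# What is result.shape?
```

(1, 4, 2, 1)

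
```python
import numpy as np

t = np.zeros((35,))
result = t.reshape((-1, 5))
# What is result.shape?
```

(7, 5)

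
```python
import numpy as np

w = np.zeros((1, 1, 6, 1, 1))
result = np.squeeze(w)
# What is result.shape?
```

(6,)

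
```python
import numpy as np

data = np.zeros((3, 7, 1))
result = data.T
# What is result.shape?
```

(1, 7, 3)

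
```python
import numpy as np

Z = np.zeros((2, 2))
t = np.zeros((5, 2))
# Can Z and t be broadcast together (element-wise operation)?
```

No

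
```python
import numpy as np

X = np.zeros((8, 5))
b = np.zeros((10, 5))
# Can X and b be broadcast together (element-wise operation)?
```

No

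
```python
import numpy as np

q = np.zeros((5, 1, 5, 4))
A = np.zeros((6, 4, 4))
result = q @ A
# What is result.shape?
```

(5, 6, 5, 4)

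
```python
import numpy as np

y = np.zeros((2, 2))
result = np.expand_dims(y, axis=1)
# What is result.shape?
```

(2, 1, 2)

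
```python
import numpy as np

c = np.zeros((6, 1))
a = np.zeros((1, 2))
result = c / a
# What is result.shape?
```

(6, 2)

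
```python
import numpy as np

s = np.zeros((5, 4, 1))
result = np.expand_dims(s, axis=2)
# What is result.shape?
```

(5, 4, 1, 1)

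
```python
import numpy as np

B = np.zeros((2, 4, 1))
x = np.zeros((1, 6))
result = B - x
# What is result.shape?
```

(2, 4, 6)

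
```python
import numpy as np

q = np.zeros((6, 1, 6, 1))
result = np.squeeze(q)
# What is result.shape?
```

(6, 6)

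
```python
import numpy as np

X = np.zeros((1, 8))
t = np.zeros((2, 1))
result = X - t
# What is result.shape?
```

(2, 8)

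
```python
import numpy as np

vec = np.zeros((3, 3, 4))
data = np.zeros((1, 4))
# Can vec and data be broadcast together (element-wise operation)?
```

Yes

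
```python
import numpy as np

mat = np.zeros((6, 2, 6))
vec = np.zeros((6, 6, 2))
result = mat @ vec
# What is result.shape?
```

(6, 2, 2)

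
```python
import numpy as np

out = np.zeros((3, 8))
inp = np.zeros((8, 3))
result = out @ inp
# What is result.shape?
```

(3, 3)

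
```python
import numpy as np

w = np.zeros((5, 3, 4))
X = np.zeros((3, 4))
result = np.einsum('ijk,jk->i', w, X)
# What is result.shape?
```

(5,)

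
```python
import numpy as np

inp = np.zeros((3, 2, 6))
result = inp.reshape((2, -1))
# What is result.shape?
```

(2, 18)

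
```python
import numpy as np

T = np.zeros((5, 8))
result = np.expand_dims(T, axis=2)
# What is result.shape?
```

(5, 8, 1)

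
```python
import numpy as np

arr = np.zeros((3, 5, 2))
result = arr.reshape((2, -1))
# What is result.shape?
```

(2, 15)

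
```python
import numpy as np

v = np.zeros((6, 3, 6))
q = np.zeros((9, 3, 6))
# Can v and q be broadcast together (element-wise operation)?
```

No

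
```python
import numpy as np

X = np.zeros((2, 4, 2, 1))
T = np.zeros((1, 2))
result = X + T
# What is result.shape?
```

(2, 4, 2, 2)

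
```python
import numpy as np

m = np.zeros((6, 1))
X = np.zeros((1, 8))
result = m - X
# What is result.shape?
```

(6, 8)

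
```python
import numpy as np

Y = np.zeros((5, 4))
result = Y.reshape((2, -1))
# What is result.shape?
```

(2, 10)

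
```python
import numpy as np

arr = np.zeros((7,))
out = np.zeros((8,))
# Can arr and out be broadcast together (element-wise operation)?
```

No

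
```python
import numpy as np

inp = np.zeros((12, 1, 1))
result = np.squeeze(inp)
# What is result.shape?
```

(12,)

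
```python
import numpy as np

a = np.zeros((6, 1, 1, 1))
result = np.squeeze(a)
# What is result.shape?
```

(6,)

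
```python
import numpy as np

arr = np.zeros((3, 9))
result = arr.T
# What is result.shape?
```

(9, 3)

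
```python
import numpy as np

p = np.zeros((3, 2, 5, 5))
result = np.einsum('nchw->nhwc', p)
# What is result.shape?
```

(3, 5, 5, 2)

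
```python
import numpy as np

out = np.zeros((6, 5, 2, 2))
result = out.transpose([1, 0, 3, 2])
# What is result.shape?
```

(5, 6, 2, 2)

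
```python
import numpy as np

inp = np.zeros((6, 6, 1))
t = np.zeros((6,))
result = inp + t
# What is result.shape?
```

(6, 6, 6)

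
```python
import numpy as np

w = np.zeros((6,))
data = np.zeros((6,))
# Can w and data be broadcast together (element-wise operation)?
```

Yes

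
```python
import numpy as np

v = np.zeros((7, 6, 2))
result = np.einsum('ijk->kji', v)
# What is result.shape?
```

(2, 6, 7)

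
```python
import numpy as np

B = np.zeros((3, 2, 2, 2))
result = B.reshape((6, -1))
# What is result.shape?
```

(6, 4)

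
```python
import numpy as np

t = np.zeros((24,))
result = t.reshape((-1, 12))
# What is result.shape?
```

(2, 12)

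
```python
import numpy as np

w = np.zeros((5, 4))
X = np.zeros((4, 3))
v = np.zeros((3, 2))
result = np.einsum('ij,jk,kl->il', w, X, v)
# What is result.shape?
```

(5, 2)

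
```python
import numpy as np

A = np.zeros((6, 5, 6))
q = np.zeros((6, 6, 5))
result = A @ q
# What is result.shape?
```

(6, 5, 5)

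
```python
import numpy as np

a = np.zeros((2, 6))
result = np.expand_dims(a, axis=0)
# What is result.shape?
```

(1, 2, 6)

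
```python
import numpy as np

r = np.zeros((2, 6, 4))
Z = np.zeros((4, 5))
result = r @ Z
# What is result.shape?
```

(2, 6, 5)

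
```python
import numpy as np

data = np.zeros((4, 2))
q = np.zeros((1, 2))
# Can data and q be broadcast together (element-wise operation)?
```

Yes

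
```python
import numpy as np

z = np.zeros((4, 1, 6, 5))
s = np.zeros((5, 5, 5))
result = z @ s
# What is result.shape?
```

(4, 5, 6, 5)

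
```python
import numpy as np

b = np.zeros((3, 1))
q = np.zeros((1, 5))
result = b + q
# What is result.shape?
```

(3, 5)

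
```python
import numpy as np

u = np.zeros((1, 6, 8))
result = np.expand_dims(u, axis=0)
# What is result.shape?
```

(1, 1, 6, 8)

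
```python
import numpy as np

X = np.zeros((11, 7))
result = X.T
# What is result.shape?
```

(7, 11)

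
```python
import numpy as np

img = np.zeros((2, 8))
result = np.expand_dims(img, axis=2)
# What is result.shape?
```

(2, 8, 1)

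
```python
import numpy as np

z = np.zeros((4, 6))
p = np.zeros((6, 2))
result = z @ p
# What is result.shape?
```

(4, 2)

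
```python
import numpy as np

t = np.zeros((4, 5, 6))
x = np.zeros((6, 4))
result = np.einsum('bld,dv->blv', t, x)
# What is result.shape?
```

(4, 5, 4)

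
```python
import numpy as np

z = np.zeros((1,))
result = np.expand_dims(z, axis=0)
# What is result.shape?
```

(1, 1)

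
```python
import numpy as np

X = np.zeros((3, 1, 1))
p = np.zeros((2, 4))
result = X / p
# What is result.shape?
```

(3, 2, 4)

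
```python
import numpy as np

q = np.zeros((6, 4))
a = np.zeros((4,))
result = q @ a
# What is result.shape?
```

(6,)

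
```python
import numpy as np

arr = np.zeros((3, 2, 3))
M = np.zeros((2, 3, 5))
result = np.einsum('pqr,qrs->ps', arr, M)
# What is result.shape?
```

(3, 5)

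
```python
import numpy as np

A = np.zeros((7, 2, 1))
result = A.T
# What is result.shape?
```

(1, 2, 7)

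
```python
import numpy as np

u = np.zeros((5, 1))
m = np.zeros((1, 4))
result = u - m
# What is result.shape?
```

(5, 4)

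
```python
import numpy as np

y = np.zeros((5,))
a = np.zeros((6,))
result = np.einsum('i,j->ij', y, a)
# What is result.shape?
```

(5, 6)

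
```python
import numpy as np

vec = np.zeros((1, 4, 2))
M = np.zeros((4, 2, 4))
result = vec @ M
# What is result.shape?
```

(4, 4, 4)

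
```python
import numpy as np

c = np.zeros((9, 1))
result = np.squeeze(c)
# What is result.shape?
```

(9,)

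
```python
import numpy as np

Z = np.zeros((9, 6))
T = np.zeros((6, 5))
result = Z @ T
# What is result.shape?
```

(9, 5)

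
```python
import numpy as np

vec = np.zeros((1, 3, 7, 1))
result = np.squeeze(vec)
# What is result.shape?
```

(3, 7)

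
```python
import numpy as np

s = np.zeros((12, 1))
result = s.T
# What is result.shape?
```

(1, 12)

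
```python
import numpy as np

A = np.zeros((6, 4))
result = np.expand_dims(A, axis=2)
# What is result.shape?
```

(6, 4, 1)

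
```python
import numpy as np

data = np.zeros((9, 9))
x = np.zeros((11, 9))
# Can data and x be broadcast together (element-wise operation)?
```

No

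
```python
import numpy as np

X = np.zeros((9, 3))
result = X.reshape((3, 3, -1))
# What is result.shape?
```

(3, 3, 3)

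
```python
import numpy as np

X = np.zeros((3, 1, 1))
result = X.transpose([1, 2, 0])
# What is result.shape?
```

(1, 1, 3)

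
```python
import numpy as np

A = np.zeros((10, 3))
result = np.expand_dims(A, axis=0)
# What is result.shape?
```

(1, 10, 3)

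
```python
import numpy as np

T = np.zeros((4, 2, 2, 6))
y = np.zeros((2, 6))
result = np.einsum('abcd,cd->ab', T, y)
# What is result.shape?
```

(4, 2)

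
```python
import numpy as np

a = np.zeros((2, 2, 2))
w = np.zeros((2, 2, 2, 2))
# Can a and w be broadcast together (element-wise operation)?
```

Yes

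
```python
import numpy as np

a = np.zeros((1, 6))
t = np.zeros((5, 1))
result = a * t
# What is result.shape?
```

(5, 6)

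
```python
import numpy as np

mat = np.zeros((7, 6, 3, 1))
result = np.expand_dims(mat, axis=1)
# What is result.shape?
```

(7, 1, 6, 3, 1)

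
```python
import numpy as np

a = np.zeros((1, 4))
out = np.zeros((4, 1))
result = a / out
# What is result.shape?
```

(4, 4)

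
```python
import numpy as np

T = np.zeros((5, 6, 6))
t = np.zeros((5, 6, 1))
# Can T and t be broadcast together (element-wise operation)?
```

Yes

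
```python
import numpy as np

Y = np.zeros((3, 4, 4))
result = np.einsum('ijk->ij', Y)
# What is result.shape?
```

(3, 4)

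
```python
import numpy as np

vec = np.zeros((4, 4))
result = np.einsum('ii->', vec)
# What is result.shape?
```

()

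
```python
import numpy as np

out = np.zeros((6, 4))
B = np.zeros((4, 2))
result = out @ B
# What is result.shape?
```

(6, 2)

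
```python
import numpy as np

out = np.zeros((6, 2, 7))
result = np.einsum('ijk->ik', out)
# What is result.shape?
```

(6, 7)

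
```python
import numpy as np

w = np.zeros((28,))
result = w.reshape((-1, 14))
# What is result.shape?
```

(2, 14)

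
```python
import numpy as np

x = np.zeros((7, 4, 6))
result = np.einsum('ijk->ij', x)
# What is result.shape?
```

(7, 4)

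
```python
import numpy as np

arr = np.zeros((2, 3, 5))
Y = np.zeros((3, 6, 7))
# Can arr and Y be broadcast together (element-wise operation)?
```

No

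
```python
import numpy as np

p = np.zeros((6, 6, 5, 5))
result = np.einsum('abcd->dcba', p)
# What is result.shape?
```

(5, 5, 6, 6)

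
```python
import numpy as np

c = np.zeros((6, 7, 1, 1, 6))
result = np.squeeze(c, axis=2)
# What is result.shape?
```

(6, 7, 1, 6)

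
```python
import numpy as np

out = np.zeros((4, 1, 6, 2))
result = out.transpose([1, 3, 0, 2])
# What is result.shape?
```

(1, 2, 4, 6)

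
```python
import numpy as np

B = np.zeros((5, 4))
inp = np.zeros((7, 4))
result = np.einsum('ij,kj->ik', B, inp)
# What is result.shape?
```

(5, 7)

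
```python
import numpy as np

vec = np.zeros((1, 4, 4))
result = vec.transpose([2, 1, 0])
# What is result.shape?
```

(4, 4, 1)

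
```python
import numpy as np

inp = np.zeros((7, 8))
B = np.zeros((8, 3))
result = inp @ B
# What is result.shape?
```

(7, 3)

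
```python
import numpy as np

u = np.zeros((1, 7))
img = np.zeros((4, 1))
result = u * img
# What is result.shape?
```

(4, 7)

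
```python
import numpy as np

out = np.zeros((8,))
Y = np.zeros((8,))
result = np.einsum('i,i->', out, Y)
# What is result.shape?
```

()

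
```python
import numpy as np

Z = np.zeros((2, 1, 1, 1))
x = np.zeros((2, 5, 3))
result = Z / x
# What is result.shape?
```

(2, 2, 5, 3)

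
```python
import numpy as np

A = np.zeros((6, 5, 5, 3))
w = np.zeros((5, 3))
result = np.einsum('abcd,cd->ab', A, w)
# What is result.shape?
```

(6, 5)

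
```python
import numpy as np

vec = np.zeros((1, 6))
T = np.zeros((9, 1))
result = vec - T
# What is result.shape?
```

(9, 6)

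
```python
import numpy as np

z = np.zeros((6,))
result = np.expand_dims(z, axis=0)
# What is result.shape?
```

(1, 6)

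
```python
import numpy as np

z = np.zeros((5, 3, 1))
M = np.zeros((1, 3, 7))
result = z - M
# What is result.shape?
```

(5, 3, 7)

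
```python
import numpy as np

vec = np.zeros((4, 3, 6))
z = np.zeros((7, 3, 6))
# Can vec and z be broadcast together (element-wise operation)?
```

No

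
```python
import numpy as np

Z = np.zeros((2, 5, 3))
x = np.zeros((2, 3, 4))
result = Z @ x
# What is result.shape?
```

(2, 5, 4)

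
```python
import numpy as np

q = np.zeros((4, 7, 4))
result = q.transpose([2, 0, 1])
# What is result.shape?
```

(4, 4, 7)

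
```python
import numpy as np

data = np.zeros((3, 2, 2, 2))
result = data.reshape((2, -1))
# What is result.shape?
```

(2, 12)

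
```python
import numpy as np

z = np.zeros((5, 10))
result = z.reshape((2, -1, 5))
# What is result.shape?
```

(2, 5, 5)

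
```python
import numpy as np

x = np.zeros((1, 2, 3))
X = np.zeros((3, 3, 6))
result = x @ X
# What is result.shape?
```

(3, 2, 6)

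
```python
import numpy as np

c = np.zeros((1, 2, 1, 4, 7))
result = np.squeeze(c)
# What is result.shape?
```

(2, 4, 7)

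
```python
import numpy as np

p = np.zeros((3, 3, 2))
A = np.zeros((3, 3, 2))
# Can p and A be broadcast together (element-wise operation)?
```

Yes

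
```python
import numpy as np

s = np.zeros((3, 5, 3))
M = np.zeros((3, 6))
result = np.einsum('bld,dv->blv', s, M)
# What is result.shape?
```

(3, 5, 6)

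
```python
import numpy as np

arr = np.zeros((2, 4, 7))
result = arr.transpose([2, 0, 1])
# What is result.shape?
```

(7, 2, 4)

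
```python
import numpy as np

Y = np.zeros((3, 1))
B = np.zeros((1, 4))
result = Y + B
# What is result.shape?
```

(3, 4)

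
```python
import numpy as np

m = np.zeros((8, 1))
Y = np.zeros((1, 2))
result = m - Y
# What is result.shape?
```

(8, 2)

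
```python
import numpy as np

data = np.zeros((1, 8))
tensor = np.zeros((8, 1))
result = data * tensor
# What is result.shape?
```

(8, 8)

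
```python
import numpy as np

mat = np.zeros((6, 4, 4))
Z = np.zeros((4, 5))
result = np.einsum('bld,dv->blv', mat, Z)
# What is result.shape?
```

(6, 4, 5)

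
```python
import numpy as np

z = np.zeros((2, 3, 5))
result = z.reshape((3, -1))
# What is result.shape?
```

(3, 10)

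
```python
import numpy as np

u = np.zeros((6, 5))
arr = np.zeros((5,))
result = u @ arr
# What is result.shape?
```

(6,)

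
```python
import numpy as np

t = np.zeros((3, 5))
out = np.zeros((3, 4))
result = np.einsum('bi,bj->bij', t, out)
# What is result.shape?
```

(3, 5, 4)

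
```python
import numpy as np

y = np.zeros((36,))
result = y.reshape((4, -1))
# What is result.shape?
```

(4, 9)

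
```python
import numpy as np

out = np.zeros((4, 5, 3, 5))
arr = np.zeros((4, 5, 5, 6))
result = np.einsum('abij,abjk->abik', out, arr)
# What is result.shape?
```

(4, 5, 3, 6)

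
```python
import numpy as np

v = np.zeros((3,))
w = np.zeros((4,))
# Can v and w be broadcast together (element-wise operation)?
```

No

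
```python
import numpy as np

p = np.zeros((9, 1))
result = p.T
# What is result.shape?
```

(1, 9)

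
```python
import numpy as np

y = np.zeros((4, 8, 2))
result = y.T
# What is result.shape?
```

(2, 8, 4)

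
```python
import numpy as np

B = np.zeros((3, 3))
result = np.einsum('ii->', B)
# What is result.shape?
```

()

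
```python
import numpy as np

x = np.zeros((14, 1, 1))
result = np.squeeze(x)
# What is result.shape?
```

(14,)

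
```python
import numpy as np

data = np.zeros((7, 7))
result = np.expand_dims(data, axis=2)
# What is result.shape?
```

(7, 7, 1)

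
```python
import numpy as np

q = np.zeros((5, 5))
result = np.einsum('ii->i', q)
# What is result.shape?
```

(5,)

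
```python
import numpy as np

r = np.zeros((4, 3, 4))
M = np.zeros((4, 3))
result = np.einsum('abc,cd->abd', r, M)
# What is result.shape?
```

(4, 3, 3)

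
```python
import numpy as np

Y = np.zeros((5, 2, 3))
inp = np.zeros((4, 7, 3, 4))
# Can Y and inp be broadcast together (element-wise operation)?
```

No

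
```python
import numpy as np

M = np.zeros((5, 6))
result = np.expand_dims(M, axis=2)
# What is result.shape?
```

(5, 6, 1)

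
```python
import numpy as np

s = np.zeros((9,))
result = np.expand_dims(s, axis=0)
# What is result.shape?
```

(1, 9)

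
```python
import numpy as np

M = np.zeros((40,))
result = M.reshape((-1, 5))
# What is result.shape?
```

(8, 5)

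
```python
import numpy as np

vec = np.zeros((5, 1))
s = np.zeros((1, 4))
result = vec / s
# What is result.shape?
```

(5, 4)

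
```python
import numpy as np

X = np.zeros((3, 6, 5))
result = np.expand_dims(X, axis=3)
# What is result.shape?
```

(3, 6, 5, 1)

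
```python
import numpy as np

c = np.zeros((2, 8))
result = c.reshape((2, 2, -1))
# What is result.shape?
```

(2, 2, 4)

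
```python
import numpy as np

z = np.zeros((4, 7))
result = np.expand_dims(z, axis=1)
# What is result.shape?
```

(4, 1, 7)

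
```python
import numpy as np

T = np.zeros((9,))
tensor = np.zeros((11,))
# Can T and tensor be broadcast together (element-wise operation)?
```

No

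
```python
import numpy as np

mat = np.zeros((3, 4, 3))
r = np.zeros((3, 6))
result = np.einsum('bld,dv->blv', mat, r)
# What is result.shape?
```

(3, 4, 6)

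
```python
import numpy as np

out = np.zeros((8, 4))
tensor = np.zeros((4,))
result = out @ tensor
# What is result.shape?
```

(8,)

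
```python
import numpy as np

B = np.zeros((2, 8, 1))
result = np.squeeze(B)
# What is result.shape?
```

(2, 8)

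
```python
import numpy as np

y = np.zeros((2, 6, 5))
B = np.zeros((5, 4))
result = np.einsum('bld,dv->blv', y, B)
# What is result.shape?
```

(2, 6, 4)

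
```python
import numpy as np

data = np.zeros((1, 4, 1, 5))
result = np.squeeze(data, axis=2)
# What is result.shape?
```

(1, 4, 5)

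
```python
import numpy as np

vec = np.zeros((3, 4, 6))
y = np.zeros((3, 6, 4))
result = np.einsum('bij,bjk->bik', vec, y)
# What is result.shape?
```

(3, 4, 4)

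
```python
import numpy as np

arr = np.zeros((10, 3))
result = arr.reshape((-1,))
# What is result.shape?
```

(30,)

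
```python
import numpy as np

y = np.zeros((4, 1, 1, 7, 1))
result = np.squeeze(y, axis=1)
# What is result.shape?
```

(4, 1, 7, 1)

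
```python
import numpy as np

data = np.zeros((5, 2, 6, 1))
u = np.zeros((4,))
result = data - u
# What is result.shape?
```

(5, 2, 6, 4)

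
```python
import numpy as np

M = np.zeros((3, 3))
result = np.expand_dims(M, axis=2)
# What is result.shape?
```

(3, 3, 1)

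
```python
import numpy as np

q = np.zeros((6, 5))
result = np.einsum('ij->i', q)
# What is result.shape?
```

(6,)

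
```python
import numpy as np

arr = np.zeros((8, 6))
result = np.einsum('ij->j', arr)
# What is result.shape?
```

(6,)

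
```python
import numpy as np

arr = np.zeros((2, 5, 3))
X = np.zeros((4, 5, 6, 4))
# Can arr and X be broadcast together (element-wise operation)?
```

No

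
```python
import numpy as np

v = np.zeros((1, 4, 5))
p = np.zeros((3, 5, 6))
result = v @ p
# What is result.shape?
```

(3, 4, 6)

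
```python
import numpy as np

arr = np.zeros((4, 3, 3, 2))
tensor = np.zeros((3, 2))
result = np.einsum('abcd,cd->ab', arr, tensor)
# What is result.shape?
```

(4, 3)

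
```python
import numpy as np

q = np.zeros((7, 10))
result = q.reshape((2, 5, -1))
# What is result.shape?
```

(2, 5, 7)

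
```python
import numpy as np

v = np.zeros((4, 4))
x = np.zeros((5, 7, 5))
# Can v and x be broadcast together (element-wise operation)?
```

No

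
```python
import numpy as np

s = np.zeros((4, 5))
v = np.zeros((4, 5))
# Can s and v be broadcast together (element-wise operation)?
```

Yes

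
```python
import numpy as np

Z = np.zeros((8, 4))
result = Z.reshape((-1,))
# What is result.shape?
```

(32,)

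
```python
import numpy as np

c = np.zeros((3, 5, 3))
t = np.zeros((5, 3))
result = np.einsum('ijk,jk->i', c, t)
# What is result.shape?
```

(3,)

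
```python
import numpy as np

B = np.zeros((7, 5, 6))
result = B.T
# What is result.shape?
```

(6, 5, 7)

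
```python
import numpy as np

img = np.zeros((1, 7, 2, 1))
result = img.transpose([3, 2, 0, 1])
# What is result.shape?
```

(1, 2, 1, 7)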